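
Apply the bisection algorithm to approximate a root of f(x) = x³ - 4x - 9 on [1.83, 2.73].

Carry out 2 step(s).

f(x) = x³ - 4x - 9
Initial interval: [1.83, 2.73]

Iteration 1:
  c_1 = (1.830000 + 2.730000)/2 = 2.280000
  f(c_1) = f(2.280000) = -6.267648
  f(a) × f(c) ≥ 0, new interval: [2.280000, 2.730000]
Iteration 2:
  c_2 = (2.280000 + 2.730000)/2 = 2.505000
  f(c_2) = f(2.505000) = -3.301062
  f(a) × f(c) ≥ 0, new interval: [2.505000, 2.730000]

After 2 iteration(s), the approximation is c_2 = 2.505000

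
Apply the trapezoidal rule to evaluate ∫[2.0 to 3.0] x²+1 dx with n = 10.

f(x) = x²+1
a = 2.0, b = 3.0, n = 10
h = (b - a)/n = 0.100000

Trapezoidal rule: (h/2)[f(x₀) + 2f(x₁) + 2f(x₂) + ... + f(xₙ)]

x_0 = 2.0000, f(x_0) = 5.000000, coefficient = 1
x_1 = 2.1000, f(x_1) = 5.410000, coefficient = 2
x_2 = 2.2000, f(x_2) = 5.840000, coefficient = 2
x_3 = 2.3000, f(x_3) = 6.290000, coefficient = 2
x_4 = 2.4000, f(x_4) = 6.760000, coefficient = 2
x_5 = 2.5000, f(x_5) = 7.250000, coefficient = 2
x_6 = 2.6000, f(x_6) = 7.760000, coefficient = 2
x_7 = 2.7000, f(x_7) = 8.290000, coefficient = 2
x_8 = 2.8000, f(x_8) = 8.840000, coefficient = 2
x_9 = 2.9000, f(x_9) = 9.410000, coefficient = 2
x_10 = 3.0000, f(x_10) = 10.000000, coefficient = 1

I ≈ (0.100000/2) × 146.700000 = 7.335000
Exact value: 7.333333
Error: 0.001667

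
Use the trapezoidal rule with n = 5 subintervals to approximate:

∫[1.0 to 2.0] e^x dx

f(x) = e^x
a = 1.0, b = 2.0, n = 5
h = (b - a)/n = 0.200000

Trapezoidal rule: (h/2)[f(x₀) + 2f(x₁) + 2f(x₂) + ... + f(xₙ)]

x_0 = 1.0000, f(x_0) = 2.718282, coefficient = 1
x_1 = 1.2000, f(x_1) = 3.320117, coefficient = 2
x_2 = 1.4000, f(x_2) = 4.055200, coefficient = 2
x_3 = 1.6000, f(x_3) = 4.953032, coefficient = 2
x_4 = 1.8000, f(x_4) = 6.049647, coefficient = 2
x_5 = 2.0000, f(x_5) = 7.389056, coefficient = 1

I ≈ (0.200000/2) × 46.863331 = 4.686333
Exact value: 4.670774
Error: 0.015559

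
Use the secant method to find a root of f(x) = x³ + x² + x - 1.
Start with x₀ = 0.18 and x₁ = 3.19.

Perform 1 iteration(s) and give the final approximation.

f(x) = x³ + x² + x - 1
x₀ = 0.18, x₁ = 3.19

Secant formula: x_{n+1} = x_n - f(x_n)(x_n - x_{n-1})/(f(x_n) - f(x_{n-1}))

Iteration 1:
  f(0.180000) = -0.781768
  f(3.190000) = 44.827859
  x_2 = 3.190000 - 44.827859×(3.190000 - 0.180000)/(44.827859 - (-0.781768))
       = 0.231593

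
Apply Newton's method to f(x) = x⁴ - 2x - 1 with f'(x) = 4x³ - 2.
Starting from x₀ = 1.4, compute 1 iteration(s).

f(x) = x⁴ - 2x - 1
f'(x) = 4x³ - 2
x₀ = 1.4

Newton-Raphson formula: x_{n+1} = x_n - f(x_n)/f'(x_n)

Iteration 1:
  f(1.400000) = 0.041600
  f'(1.400000) = 8.976000
  x_1 = 1.400000 - 0.041600/8.976000 = 1.395365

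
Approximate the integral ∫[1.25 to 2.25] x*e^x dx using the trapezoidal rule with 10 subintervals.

f(x) = x*e^x
a = 1.25, b = 2.25, n = 10
h = (b - a)/n = 0.100000

Trapezoidal rule: (h/2)[f(x₀) + 2f(x₁) + 2f(x₂) + ... + f(xₙ)]

x_0 = 1.2500, f(x_0) = 4.362929, coefficient = 1
x_1 = 1.3500, f(x_1) = 5.207524, coefficient = 2
x_2 = 1.4500, f(x_2) = 6.181516, coefficient = 2
x_3 = 1.5500, f(x_3) = 7.302779, coefficient = 2
x_4 = 1.6500, f(x_4) = 8.591517, coefficient = 2
x_5 = 1.7500, f(x_5) = 10.070555, coefficient = 2
x_6 = 1.8500, f(x_6) = 11.765666, coefficient = 2
x_7 = 1.9500, f(x_7) = 13.705941, coefficient = 2
x_8 = 2.0500, f(x_8) = 15.924197, coefficient = 2
x_9 = 2.1500, f(x_9) = 18.457446, coefficient = 2
x_10 = 2.2500, f(x_10) = 21.347406, coefficient = 1

I ≈ (0.100000/2) × 220.124615 = 11.006231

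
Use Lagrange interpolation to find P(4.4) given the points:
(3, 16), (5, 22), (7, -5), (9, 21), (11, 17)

Lagrange interpolation formula:
P(x) = Σ yᵢ × Lᵢ(x)
where Lᵢ(x) = Π_{j≠i} (x - xⱼ)/(xᵢ - xⱼ)

L_0(4.4) = (4.4 - 5)/(3 - 5) × (4.4 - 7)/(3 - 7) × (4.4 - 9)/(3 - 9) × (4.4 - 11)/(3 - 11) = 0.123337
L_1(4.4) = (4.4 - 3)/(5 - 3) × (4.4 - 7)/(5 - 7) × (4.4 - 9)/(5 - 9) × (4.4 - 11)/(5 - 11) = 1.151150
L_2(4.4) = (4.4 - 3)/(7 - 3) × (4.4 - 5)/(7 - 5) × (4.4 - 9)/(7 - 9) × (4.4 - 11)/(7 - 11) = -0.398475
L_3(4.4) = (4.4 - 3)/(9 - 3) × (4.4 - 5)/(9 - 5) × (4.4 - 7)/(9 - 7) × (4.4 - 11)/(9 - 11) = 0.150150
L_4(4.4) = (4.4 - 3)/(11 - 3) × (4.4 - 5)/(11 - 5) × (4.4 - 7)/(11 - 7) × (4.4 - 9)/(11 - 9) = -0.026162

P(4.4) = 16×L_0(4.4) + 22×L_1(4.4) + (-5)×L_2(4.4) + 21×L_3(4.4) + 17×L_4(4.4)
P(4.4) = 31.999462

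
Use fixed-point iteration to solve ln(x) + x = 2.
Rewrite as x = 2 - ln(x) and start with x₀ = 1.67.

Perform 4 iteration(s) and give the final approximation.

Equation: ln(x) + x = 2
Fixed-point form: x = 2 - ln(x)
x₀ = 1.67

x_1 = g(1.670000) = 1.487176
x_2 = g(1.487176) = 1.603121
x_3 = g(1.603121) = 1.528048
x_4 = g(1.528048) = 1.576009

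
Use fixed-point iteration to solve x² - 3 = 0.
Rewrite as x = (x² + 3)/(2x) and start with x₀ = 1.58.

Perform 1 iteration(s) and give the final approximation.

Equation: x² - 3 = 0
Fixed-point form: x = (x² + 3)/(2x)
x₀ = 1.58

x_1 = g(1.580000) = 1.739367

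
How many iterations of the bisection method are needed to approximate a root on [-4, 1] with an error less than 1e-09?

We need (b-a)/2^n ≤ 1e-09
(1 - (-4))/2^n ≤ 1e-09
5/2^n ≤ 1e-09
2^n ≥ 5000000000
n ≥ log₂(5000000000) = 32.22
n ≥ 33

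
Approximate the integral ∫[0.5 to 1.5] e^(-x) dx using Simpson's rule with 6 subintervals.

f(x) = e^(-x)
a = 0.5, b = 1.5, n = 6
h = (b - a)/n = 0.166667

Simpson's rule: (h/3)[f(x₀) + 4f(x₁) + 2f(x₂) + ... + f(xₙ)]

x_0 = 0.5000, f(x_0) = 0.606531, coefficient = 1
x_1 = 0.6667, f(x_1) = 0.513417, coefficient = 4
x_2 = 0.8333, f(x_2) = 0.434598, coefficient = 2
x_3 = 1.0000, f(x_3) = 0.367879, coefficient = 4
x_4 = 1.1667, f(x_4) = 0.311403, coefficient = 2
x_5 = 1.3333, f(x_5) = 0.263597, coefficient = 4
x_6 = 1.5000, f(x_6) = 0.223130, coefficient = 1

I ≈ (0.166667/3) × 6.901238 = 0.383402
Exact value: 0.383400
Error: 0.000002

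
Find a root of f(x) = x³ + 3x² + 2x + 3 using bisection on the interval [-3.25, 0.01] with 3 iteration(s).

f(x) = x³ + 3x² + 2x + 3
Initial interval: [-3.25, 0.01]

Iteration 1:
  c_1 = (-3.250000 + 0.010000)/2 = -1.620000
  f(c_1) = f(-1.620000) = 3.381672
  f(a) × f(c) < 0, new interval: [-3.250000, -1.620000]
Iteration 2:
  c_2 = (-3.250000 + (-1.620000))/2 = -2.435000
  f(c_2) = f(-2.435000) = 1.480012
  f(a) × f(c) < 0, new interval: [-3.250000, -2.435000]
Iteration 3:
  c_3 = (-3.250000 + (-2.435000))/2 = -2.842500
  f(c_3) = f(-2.842500) = -1.412431
  f(a) × f(c) ≥ 0, new interval: [-2.842500, -2.435000]

After 3 iteration(s), the approximation is c_3 = -2.842500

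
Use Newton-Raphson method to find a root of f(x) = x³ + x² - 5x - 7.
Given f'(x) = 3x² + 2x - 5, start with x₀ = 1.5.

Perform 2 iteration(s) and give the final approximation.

f(x) = x³ + x² - 5x - 7
f'(x) = 3x² + 2x - 5
x₀ = 1.5

Newton-Raphson formula: x_{n+1} = x_n - f(x_n)/f'(x_n)

Iteration 1:
  f(1.500000) = -8.875000
  f'(1.500000) = 4.750000
  x_1 = 1.500000 - (-8.875000)/4.750000 = 3.368421
Iteration 2:
  f(3.368421) = 25.723137
  f'(3.368421) = 35.775623
  x_2 = 3.368421 - 25.723137/35.775623 = 2.649408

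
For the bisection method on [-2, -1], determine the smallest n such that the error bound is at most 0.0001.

We need (b-a)/2^n ≤ 0.0001
(-1 - (-2))/2^n ≤ 0.0001
1/2^n ≤ 0.0001
2^n ≥ 10000
n ≥ log₂(10000) = 13.29
n ≥ 14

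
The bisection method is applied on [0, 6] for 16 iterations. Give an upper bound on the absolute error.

Bisection error bound: |error| ≤ (b-a)/2^n
|error| ≤ (6 - 0)/2^16 = 6/2^16
|error| ≤ 0.0000915527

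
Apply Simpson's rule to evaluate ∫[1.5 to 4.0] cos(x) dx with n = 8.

f(x) = cos(x)
a = 1.5, b = 4.0, n = 8
h = (b - a)/n = 0.312500

Simpson's rule: (h/3)[f(x₀) + 4f(x₁) + 2f(x₂) + ... + f(xₙ)]

x_0 = 1.5000, f(x_0) = 0.070737, coefficient = 1
x_1 = 1.8125, f(x_1) = -0.239357, coefficient = 4
x_2 = 2.1250, f(x_2) = -0.526266, coefficient = 2
x_3 = 2.4375, f(x_3) = -0.762199, coefficient = 4
x_4 = 2.7500, f(x_4) = -0.924302, coefficient = 2
x_5 = 3.0625, f(x_5) = -0.996874, coefficient = 4
x_6 = 3.3750, f(x_6) = -0.972884, coefficient = 2
x_7 = 3.6875, f(x_7) = -0.854657, coefficient = 4
x_8 = 4.0000, f(x_8) = -0.653644, coefficient = 1

I ≈ (0.312500/3) × -16.842159 = -1.754392
Exact value: -1.754297
Error: 0.000094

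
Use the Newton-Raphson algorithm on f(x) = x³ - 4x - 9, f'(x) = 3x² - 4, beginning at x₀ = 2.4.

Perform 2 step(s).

f(x) = x³ - 4x - 9
f'(x) = 3x² - 4
x₀ = 2.4

Newton-Raphson formula: x_{n+1} = x_n - f(x_n)/f'(x_n)

Iteration 1:
  f(2.400000) = -4.776000
  f'(2.400000) = 13.280000
  x_1 = 2.400000 - (-4.776000)/13.280000 = 2.759639
Iteration 2:
  f(2.759639) = 0.977763
  f'(2.759639) = 18.846815
  x_2 = 2.759639 - 0.977763/18.846815 = 2.707759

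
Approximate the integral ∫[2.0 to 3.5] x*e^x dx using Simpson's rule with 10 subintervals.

f(x) = x*e^x
a = 2.0, b = 3.5, n = 10
h = (b - a)/n = 0.150000

Simpson's rule: (h/3)[f(x₀) + 4f(x₁) + 2f(x₂) + ... + f(xₙ)]

x_0 = 2.0000, f(x_0) = 14.778112, coefficient = 1
x_1 = 2.1500, f(x_1) = 18.457446, coefficient = 4
x_2 = 2.3000, f(x_2) = 22.940620, coefficient = 2
x_3 = 2.4500, f(x_3) = 28.391449, coefficient = 4
x_4 = 2.6000, f(x_4) = 35.005719, coefficient = 2
x_5 = 2.7500, f(x_5) = 43.017238, coefficient = 4
x_6 = 2.9000, f(x_6) = 52.705022, coefficient = 2
x_7 = 3.0500, f(x_7) = 64.401800, coefficient = 4
x_8 = 3.2000, f(x_8) = 78.504097, coefficient = 2
x_9 = 3.3500, f(x_9) = 95.484158, coefficient = 4
x_10 = 3.5000, f(x_10) = 115.904082, coefficient = 1

I ≈ (0.150000/3) × 1508.001471 = 75.400074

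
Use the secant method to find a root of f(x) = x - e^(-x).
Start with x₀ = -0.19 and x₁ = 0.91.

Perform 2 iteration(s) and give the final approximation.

f(x) = x - e^(-x)
x₀ = -0.19, x₁ = 0.91

Secant formula: x_{n+1} = x_n - f(x_n)(x_n - x_{n-1})/(f(x_n) - f(x_{n-1}))

Iteration 1:
  f(-0.190000) = -1.399250
  f(0.910000) = 0.507476
  x_2 = 0.910000 - 0.507476×(0.910000 - (-0.190000))/(0.507476 - (-1.399250))
       = 0.617235
Iteration 2:
  f(0.910000) = 0.507476
  f(0.617235) = 0.077800
  x_3 = 0.617235 - 0.077800×(0.617235 - 0.910000)/(0.077800 - 0.507476)
       = 0.564224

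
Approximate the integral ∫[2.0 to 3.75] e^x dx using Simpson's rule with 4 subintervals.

f(x) = e^x
a = 2.0, b = 3.75, n = 4
h = (b - a)/n = 0.437500

Simpson's rule: (h/3)[f(x₀) + 4f(x₁) + 2f(x₂) + ... + f(xₙ)]

x_0 = 2.0000, f(x_0) = 7.389056, coefficient = 1
x_1 = 2.4375, f(x_1) = 11.444394, coefficient = 4
x_2 = 2.8750, f(x_2) = 17.725424, coefficient = 2
x_3 = 3.3125, f(x_3) = 27.453674, coefficient = 4
x_4 = 3.7500, f(x_4) = 42.521082, coefficient = 1

I ≈ (0.437500/3) × 240.953258 = 35.139017
Exact value: 35.132026
Error: 0.006991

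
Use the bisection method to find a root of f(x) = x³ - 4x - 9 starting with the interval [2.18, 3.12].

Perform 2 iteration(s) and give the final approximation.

f(x) = x³ - 4x - 9
Initial interval: [2.18, 3.12]

Iteration 1:
  c_1 = (2.180000 + 3.120000)/2 = 2.650000
  f(c_1) = f(2.650000) = -0.990375
  f(a) × f(c) ≥ 0, new interval: [2.650000, 3.120000]
Iteration 2:
  c_2 = (2.650000 + 3.120000)/2 = 2.885000
  f(c_2) = f(2.885000) = 3.472504
  f(a) × f(c) < 0, new interval: [2.650000, 2.885000]

After 2 iteration(s), the approximation is c_2 = 2.885000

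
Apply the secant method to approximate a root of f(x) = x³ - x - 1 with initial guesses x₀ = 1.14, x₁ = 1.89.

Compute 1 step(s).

f(x) = x³ - x - 1
x₀ = 1.14, x₁ = 1.89

Secant formula: x_{n+1} = x_n - f(x_n)(x_n - x_{n-1})/(f(x_n) - f(x_{n-1}))

Iteration 1:
  f(1.140000) = -0.658456
  f(1.890000) = 3.861269
  x_2 = 1.890000 - 3.861269×(1.890000 - 1.140000)/(3.861269 - (-0.658456))
       = 1.249264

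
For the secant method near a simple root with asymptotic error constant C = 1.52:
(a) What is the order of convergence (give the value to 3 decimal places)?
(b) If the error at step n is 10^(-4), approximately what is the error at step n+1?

(a) Secant method has superlinear convergence with order φ = (1+√5)/2 ≈ 1.618.
    This means |e_{n+1}| ≈ C|e_n|^1.618.

(b) With |e_n| = 10^(-4) and C = 1.52:
    |e_{n+1}| ≈ 1.52 × (10^(-4))^1.618 = 1.52 × 10^(-6.47)

(a) ≈ 1.618 (golden ratio); (b) |e_{n+1}| ≈ 5.125e-07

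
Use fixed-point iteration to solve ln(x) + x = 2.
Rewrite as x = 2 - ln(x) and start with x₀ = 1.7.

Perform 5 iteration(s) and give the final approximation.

Equation: ln(x) + x = 2
Fixed-point form: x = 2 - ln(x)
x₀ = 1.7

x_1 = g(1.700000) = 1.469372
x_2 = g(1.469372) = 1.615165
x_3 = g(1.615165) = 1.520563
x_4 = g(1.520563) = 1.580919
x_5 = g(1.580919) = 1.541993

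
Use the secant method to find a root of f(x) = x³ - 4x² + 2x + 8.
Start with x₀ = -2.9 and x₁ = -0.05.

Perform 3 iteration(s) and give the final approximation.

f(x) = x³ - 4x² + 2x + 8
x₀ = -2.9, x₁ = -0.05

Secant formula: x_{n+1} = x_n - f(x_n)(x_n - x_{n-1})/(f(x_n) - f(x_{n-1}))

Iteration 1:
  f(-2.900000) = -55.829000
  f(-0.050000) = 7.889875
  x_2 = -0.050000 - 7.889875×(-0.050000 - (-2.900000))/(7.889875 - (-55.829000))
       = -0.402896
Iteration 2:
  f(-0.050000) = 7.889875
  f(-0.402896) = 6.479506
  x_3 = -0.402896 - 6.479506×(-0.402896 - (-0.050000))/(6.479506 - 7.889875)
       = -2.024169
Iteration 3:
  f(-0.402896) = 6.479506
  f(-2.024169) = -20.730932
  x_4 = -2.024169 - (-20.730932)×(-2.024169 - (-0.402896))/(-20.730932 - 6.479506)
       = -0.788963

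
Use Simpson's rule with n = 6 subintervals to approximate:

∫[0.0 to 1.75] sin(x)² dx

f(x) = sin(x)²
a = 0.0, b = 1.75, n = 6
h = (b - a)/n = 0.291667

Simpson's rule: (h/3)[f(x₀) + 4f(x₁) + 2f(x₂) + ... + f(xₙ)]

x_0 = 0.0000, f(x_0) = 0.000000, coefficient = 1
x_1 = 0.2917, f(x_1) = 0.082684, coefficient = 4
x_2 = 0.5833, f(x_2) = 0.303391, coefficient = 2
x_3 = 0.8750, f(x_3) = 0.589123, coefficient = 4
x_4 = 1.1667, f(x_4) = 0.845379, coefficient = 2
x_5 = 1.4583, f(x_5) = 0.987405, coefficient = 4
x_6 = 1.7500, f(x_6) = 0.968228, coefficient = 1

I ≈ (0.291667/3) × 9.902619 = 0.962755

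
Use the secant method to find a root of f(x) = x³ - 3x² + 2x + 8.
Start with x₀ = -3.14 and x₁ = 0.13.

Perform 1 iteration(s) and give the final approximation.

f(x) = x³ - 3x² + 2x + 8
x₀ = -3.14, x₁ = 0.13

Secant formula: x_{n+1} = x_n - f(x_n)(x_n - x_{n-1})/(f(x_n) - f(x_{n-1}))

Iteration 1:
  f(-3.140000) = -58.817944
  f(0.130000) = 8.211497
  x_2 = 0.130000 - 8.211497×(0.130000 - (-3.140000))/(8.211497 - (-58.817944))
       = -0.270594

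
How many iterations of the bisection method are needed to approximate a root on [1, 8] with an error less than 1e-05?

We need (b-a)/2^n ≤ 1e-05
(8 - 1)/2^n ≤ 1e-05
7/2^n ≤ 1e-05
2^n ≥ 700000
n ≥ log₂(700000) = 19.42
n ≥ 20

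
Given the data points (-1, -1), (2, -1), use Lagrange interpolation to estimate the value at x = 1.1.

Lagrange interpolation formula:
P(x) = Σ yᵢ × Lᵢ(x)
where Lᵢ(x) = Π_{j≠i} (x - xⱼ)/(xᵢ - xⱼ)

L_0(1.1) = (1.1 - 2)/(-1 - 2) = 0.300000
L_1(1.1) = (1.1 - (-1))/(2 - (-1)) = 0.700000

P(1.1) = (-1)×L_0(1.1) + (-1)×L_1(1.1)
P(1.1) = -1.000000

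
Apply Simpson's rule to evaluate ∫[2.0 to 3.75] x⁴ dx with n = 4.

f(x) = x⁴
a = 2.0, b = 3.75, n = 4
h = (b - a)/n = 0.437500

Simpson's rule: (h/3)[f(x₀) + 4f(x₁) + 2f(x₂) + ... + f(xₙ)]

x_0 = 2.0000, f(x_0) = 16.000000, coefficient = 1
x_1 = 2.4375, f(x_1) = 35.300308, coefficient = 4
x_2 = 2.8750, f(x_2) = 68.320557, coefficient = 2
x_3 = 3.3125, f(x_3) = 120.399185, coefficient = 4
x_4 = 3.7500, f(x_4) = 197.753906, coefficient = 1

I ≈ (0.437500/3) × 973.192993 = 141.923978
Exact value: 141.915430
Error: 0.008548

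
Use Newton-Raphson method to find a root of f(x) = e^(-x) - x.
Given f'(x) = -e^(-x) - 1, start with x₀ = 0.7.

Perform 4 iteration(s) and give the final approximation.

f(x) = e^(-x) - x
f'(x) = -e^(-x) - 1
x₀ = 0.7

Newton-Raphson formula: x_{n+1} = x_n - f(x_n)/f'(x_n)

Iteration 1:
  f(0.700000) = -0.203415
  f'(0.700000) = -1.496585
  x_1 = 0.700000 - (-0.203415)/(-1.496585) = 0.564081
Iteration 2:
  f(0.564081) = 0.004802
  f'(0.564081) = -1.568883
  x_2 = 0.564081 - 0.004802/(-1.568883) = 0.567142
Iteration 3:
  f(0.567142) = 0.000003
  f'(0.567142) = -1.567144
  x_3 = 0.567142 - 0.000003/(-1.567144) = 0.567143
Iteration 4:
  f(0.567143) = 0.000000
  f'(0.567143) = -1.567143
  x_4 = 0.567143 - 0.000000/(-1.567143) = 0.567143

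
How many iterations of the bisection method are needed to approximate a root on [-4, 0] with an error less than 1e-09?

We need (b-a)/2^n ≤ 1e-09
(0 - (-4))/2^n ≤ 1e-09
4/2^n ≤ 1e-09
2^n ≥ 4000000000
n ≥ log₂(4000000000) = 31.90
n ≥ 32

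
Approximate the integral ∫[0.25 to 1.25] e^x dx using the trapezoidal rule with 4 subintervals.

f(x) = e^x
a = 0.25, b = 1.25, n = 4
h = (b - a)/n = 0.250000

Trapezoidal rule: (h/2)[f(x₀) + 2f(x₁) + 2f(x₂) + ... + f(xₙ)]

x_0 = 0.2500, f(x_0) = 1.284025, coefficient = 1
x_1 = 0.5000, f(x_1) = 1.648721, coefficient = 2
x_2 = 0.7500, f(x_2) = 2.117000, coefficient = 2
x_3 = 1.0000, f(x_3) = 2.718282, coefficient = 2
x_4 = 1.2500, f(x_4) = 3.490343, coefficient = 1

I ≈ (0.250000/2) × 17.742375 = 2.217797
Exact value: 2.206318
Error: 0.011479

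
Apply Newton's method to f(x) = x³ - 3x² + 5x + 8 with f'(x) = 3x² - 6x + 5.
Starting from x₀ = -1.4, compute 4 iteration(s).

f(x) = x³ - 3x² + 5x + 8
f'(x) = 3x² - 6x + 5
x₀ = -1.4

Newton-Raphson formula: x_{n+1} = x_n - f(x_n)/f'(x_n)

Iteration 1:
  f(-1.400000) = -7.624000
  f'(-1.400000) = 19.280000
  x_1 = -1.400000 - (-7.624000)/19.280000 = -1.004564
Iteration 2:
  f(-1.004564) = -1.064026
  f'(-1.004564) = 14.054834
  x_2 = -1.004564 - (-1.064026)/14.054834 = -0.928859
Iteration 3:
  f(-0.928859) = -0.034032
  f'(-0.928859) = 13.161491
  x_3 = -0.928859 - (-0.034032)/13.161491 = -0.926273
Iteration 4:
  f(-0.926273) = -0.000039
  f'(-0.926273) = 13.131586
  x_4 = -0.926273 - (-0.000039)/13.131586 = -0.926270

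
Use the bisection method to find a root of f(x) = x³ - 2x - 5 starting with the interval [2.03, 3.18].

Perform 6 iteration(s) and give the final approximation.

f(x) = x³ - 2x - 5
Initial interval: [2.03, 3.18]

Iteration 1:
  c_1 = (2.030000 + 3.180000)/2 = 2.605000
  f(c_1) = f(2.605000) = 7.467595
  f(a) × f(c) < 0, new interval: [2.030000, 2.605000]
Iteration 2:
  c_2 = (2.030000 + 2.605000)/2 = 2.317500
  f(c_2) = f(2.317500) = 2.811843
  f(a) × f(c) < 0, new interval: [2.030000, 2.317500]
Iteration 3:
  c_3 = (2.030000 + 2.317500)/2 = 2.173750
  f(c_3) = f(2.173750) = 0.923880
  f(a) × f(c) < 0, new interval: [2.030000, 2.173750]
Iteration 4:
  c_4 = (2.030000 + 2.173750)/2 = 2.101875
  f(c_4) = f(2.101875) = 0.082078
  f(a) × f(c) < 0, new interval: [2.030000, 2.101875]
Iteration 5:
  c_5 = (2.030000 + 2.101875)/2 = 2.065937
  f(c_5) = f(2.065937) = -0.314252
  f(a) × f(c) ≥ 0, new interval: [2.065937, 2.101875]
Iteration 6:
  c_6 = (2.065937 + 2.101875)/2 = 2.083906
  f(c_6) = f(2.083906) = -0.118105
  f(a) × f(c) ≥ 0, new interval: [2.083906, 2.101875]

After 6 iteration(s), the approximation is c_6 = 2.083906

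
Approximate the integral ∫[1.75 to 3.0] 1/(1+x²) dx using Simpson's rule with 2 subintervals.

f(x) = 1/(1+x²)
a = 1.75, b = 3.0, n = 2
h = (b - a)/n = 0.625000

Simpson's rule: (h/3)[f(x₀) + 4f(x₁) + 2f(x₂) + ... + f(xₙ)]

x_0 = 1.7500, f(x_0) = 0.246154, coefficient = 1
x_1 = 2.3750, f(x_1) = 0.150588, coefficient = 4
x_2 = 3.0000, f(x_2) = 0.100000, coefficient = 1

I ≈ (0.625000/3) × 0.948507 = 0.197606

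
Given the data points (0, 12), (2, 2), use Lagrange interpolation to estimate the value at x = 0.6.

Lagrange interpolation formula:
P(x) = Σ yᵢ × Lᵢ(x)
where Lᵢ(x) = Π_{j≠i} (x - xⱼ)/(xᵢ - xⱼ)

L_0(0.6) = (0.6 - 2)/(0 - 2) = 0.700000
L_1(0.6) = (0.6 - 0)/(2 - 0) = 0.300000

P(0.6) = 12×L_0(0.6) + 2×L_1(0.6)
P(0.6) = 9.000000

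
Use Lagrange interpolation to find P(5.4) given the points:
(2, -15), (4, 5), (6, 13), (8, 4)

Lagrange interpolation formula:
P(x) = Σ yᵢ × Lᵢ(x)
where Lᵢ(x) = Π_{j≠i} (x - xⱼ)/(xᵢ - xⱼ)

L_0(5.4) = (5.4 - 4)/(2 - 4) × (5.4 - 6)/(2 - 6) × (5.4 - 8)/(2 - 8) = -0.045500
L_1(5.4) = (5.4 - 2)/(4 - 2) × (5.4 - 6)/(4 - 6) × (5.4 - 8)/(4 - 8) = 0.331500
L_2(5.4) = (5.4 - 2)/(6 - 2) × (5.4 - 4)/(6 - 4) × (5.4 - 8)/(6 - 8) = 0.773500
L_3(5.4) = (5.4 - 2)/(8 - 2) × (5.4 - 4)/(8 - 4) × (5.4 - 6)/(8 - 6) = -0.059500

P(5.4) = (-15)×L_0(5.4) + 5×L_1(5.4) + 13×L_2(5.4) + 4×L_3(5.4)
P(5.4) = 12.157500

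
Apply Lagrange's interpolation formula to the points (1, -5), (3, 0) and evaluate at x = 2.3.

Lagrange interpolation formula:
P(x) = Σ yᵢ × Lᵢ(x)
where Lᵢ(x) = Π_{j≠i} (x - xⱼ)/(xᵢ - xⱼ)

L_0(2.3) = (2.3 - 3)/(1 - 3) = 0.350000
L_1(2.3) = (2.3 - 1)/(3 - 1) = 0.650000

P(2.3) = (-5)×L_0(2.3) + 0×L_1(2.3)
P(2.3) = -1.750000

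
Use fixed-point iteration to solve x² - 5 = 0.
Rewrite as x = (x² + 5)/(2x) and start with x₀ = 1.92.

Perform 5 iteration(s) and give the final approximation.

Equation: x² - 5 = 0
Fixed-point form: x = (x² + 5)/(2x)
x₀ = 1.92

x_1 = g(1.920000) = 2.262083
x_2 = g(2.262083) = 2.236218
x_3 = g(2.236218) = 2.236068
x_4 = g(2.236068) = 2.236068
x_5 = g(2.236068) = 2.236068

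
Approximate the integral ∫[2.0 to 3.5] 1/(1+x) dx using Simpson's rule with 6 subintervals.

f(x) = 1/(1+x)
a = 2.0, b = 3.5, n = 6
h = (b - a)/n = 0.250000

Simpson's rule: (h/3)[f(x₀) + 4f(x₁) + 2f(x₂) + ... + f(xₙ)]

x_0 = 2.0000, f(x_0) = 0.333333, coefficient = 1
x_1 = 2.2500, f(x_1) = 0.307692, coefficient = 4
x_2 = 2.5000, f(x_2) = 0.285714, coefficient = 2
x_3 = 2.7500, f(x_3) = 0.266667, coefficient = 4
x_4 = 3.0000, f(x_4) = 0.250000, coefficient = 2
x_5 = 3.2500, f(x_5) = 0.235294, coefficient = 4
x_6 = 3.5000, f(x_6) = 0.222222, coefficient = 1

I ≈ (0.250000/3) × 4.865596 = 0.405466
Exact value: 0.405465
Error: 0.000001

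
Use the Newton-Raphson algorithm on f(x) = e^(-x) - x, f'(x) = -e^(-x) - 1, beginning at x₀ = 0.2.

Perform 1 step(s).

f(x) = e^(-x) - x
f'(x) = -e^(-x) - 1
x₀ = 0.2

Newton-Raphson formula: x_{n+1} = x_n - f(x_n)/f'(x_n)

Iteration 1:
  f(0.200000) = 0.618731
  f'(0.200000) = -1.818731
  x_1 = 0.200000 - 0.618731/(-1.818731) = 0.540199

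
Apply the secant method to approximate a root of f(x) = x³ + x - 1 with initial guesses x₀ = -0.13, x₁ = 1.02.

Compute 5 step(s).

f(x) = x³ + x - 1
x₀ = -0.13, x₁ = 1.02

Secant formula: x_{n+1} = x_n - f(x_n)(x_n - x_{n-1})/(f(x_n) - f(x_{n-1}))

Iteration 1:
  f(-0.130000) = -1.132197
  f(1.020000) = 1.081208
  x_2 = 1.020000 - 1.081208×(1.020000 - (-0.130000))/(1.081208 - (-1.132197))
       = 0.458246
Iteration 2:
  f(1.020000) = 1.081208
  f(0.458246) = -0.445527
  x_3 = 0.458246 - (-0.445527)×(0.458246 - 1.020000)/(-0.445527 - 1.081208)
       = 0.622175
Iteration 3:
  f(0.458246) = -0.445527
  f(0.622175) = -0.136979
  x_4 = 0.622175 - (-0.136979)×(0.622175 - 0.458246)/(-0.136979 - (-0.445527))
       = 0.694951
Iteration 4:
  f(0.622175) = -0.136979
  f(0.694951) = 0.030583
  x_5 = 0.694951 - 0.030583×(0.694951 - 0.622175)/(0.030583 - (-0.136979))
       = 0.681668
Iteration 5:
  f(0.694951) = 0.030583
  f(0.681668) = -0.001580
  x_6 = 0.681668 - (-0.001580)×(0.681668 - 0.694951)/(-0.001580 - 0.030583)
       = 0.682321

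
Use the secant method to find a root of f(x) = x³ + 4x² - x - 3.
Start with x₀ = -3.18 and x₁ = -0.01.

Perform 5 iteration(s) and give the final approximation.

f(x) = x³ + 4x² - x - 3
x₀ = -3.18, x₁ = -0.01

Secant formula: x_{n+1} = x_n - f(x_n)(x_n - x_{n-1})/(f(x_n) - f(x_{n-1}))

Iteration 1:
  f(-3.180000) = 8.472168
  f(-0.010000) = -2.989601
  x_2 = -0.010000 - (-2.989601)×(-0.010000 - (-3.180000))/(-2.989601 - 8.472168)
       = -0.836839
Iteration 2:
  f(-0.010000) = -2.989601
  f(-0.836839) = 0.051998
  x_3 = -0.836839 - 0.051998×(-0.836839 - (-0.010000))/(0.051998 - (-2.989601))
       = -0.822703
Iteration 3:
  f(-0.836839) = 0.051998
  f(-0.822703) = -0.026772
  x_4 = -0.822703 - (-0.026772)×(-0.822703 - (-0.836839))/(-0.026772 - 0.051998)
       = -0.827508
Iteration 4:
  f(-0.822703) = -0.026772
  f(-0.827508) = -0.000068
  x_5 = -0.827508 - (-0.000068)×(-0.827508 - (-0.822703))/(-0.000068 - (-0.026772))
       = -0.827520
Iteration 5:
  f(-0.827508) = -0.000068
  f(-0.827520) = 0.000000
  x_6 = -0.827520 - 0.000000×(-0.827520 - (-0.827508))/(0.000000 - (-0.000068))
       = -0.827520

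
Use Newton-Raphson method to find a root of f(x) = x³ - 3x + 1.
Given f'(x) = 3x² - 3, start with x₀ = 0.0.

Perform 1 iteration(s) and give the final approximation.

f(x) = x³ - 3x + 1
f'(x) = 3x² - 3
x₀ = 0.0

Newton-Raphson formula: x_{n+1} = x_n - f(x_n)/f'(x_n)

Iteration 1:
  f(0.000000) = 1.000000
  f'(0.000000) = -3.000000
  x_1 = 0.000000 - 1.000000/(-3.000000) = 0.333333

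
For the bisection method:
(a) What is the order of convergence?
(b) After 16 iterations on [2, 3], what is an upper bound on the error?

(a) Bisection has linear (order 1) convergence; the error is halved each step.

(b) Error bound = (b-a)/2^n = (3 - 2)/2^{16}
    = 1/2^{16}

(a) 1 (linear); (b) error ≤ 1.53e-05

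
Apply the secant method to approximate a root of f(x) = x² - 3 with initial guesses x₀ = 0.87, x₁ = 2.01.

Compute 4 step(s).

f(x) = x² - 3
x₀ = 0.87, x₁ = 2.01

Secant formula: x_{n+1} = x_n - f(x_n)(x_n - x_{n-1})/(f(x_n) - f(x_{n-1}))

Iteration 1:
  f(0.870000) = -2.243100
  f(2.010000) = 1.040100
  x_2 = 2.010000 - 1.040100×(2.010000 - 0.870000)/(1.040100 - (-2.243100))
       = 1.648854
Iteration 2:
  f(2.010000) = 1.040100
  f(1.648854) = -0.281280
  x_3 = 1.648854 - (-0.281280)×(1.648854 - 2.010000)/(-0.281280 - 1.040100)
       = 1.725731
Iteration 3:
  f(1.648854) = -0.281280
  f(1.725731) = -0.021854
  x_4 = 1.725731 - (-0.021854)×(1.725731 - 1.648854)/(-0.021854 - (-0.281280))
       = 1.732207
Iteration 4:
  f(1.725731) = -0.021854
  f(1.732207) = 0.000540
  x_5 = 1.732207 - 0.000540×(1.732207 - 1.725731)/(0.000540 - (-0.021854))
       = 1.732051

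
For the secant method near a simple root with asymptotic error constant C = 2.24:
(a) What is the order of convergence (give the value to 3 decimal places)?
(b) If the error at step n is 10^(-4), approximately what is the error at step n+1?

(a) Secant method has superlinear convergence with order φ = (1+√5)/2 ≈ 1.618.
    This means |e_{n+1}| ≈ C|e_n|^1.618.

(b) With |e_n| = 10^(-4) and C = 2.24:
    |e_{n+1}| ≈ 2.24 × (10^(-4))^1.618 = 2.24 × 10^(-6.47)

(a) ≈ 1.618 (golden ratio); (b) |e_{n+1}| ≈ 7.553e-07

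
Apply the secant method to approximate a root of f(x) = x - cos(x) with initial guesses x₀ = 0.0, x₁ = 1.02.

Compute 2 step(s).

f(x) = x - cos(x)
x₀ = 0.0, x₁ = 1.02

Secant formula: x_{n+1} = x_n - f(x_n)(x_n - x_{n-1})/(f(x_n) - f(x_{n-1}))

Iteration 1:
  f(0.000000) = -1.000000
  f(1.020000) = 0.496634
  x_2 = 1.020000 - 0.496634×(1.020000 - 0.000000)/(0.496634 - (-1.000000))
       = 0.681529
Iteration 2:
  f(1.020000) = 0.496634
  f(0.681529) = -0.095081
  x_3 = 0.681529 - (-0.095081)×(0.681529 - 1.020000)/(-0.095081 - 0.496634)
       = 0.735917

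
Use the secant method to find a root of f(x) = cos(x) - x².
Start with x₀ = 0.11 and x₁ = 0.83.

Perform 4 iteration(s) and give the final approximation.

f(x) = cos(x) - x²
x₀ = 0.11, x₁ = 0.83

Secant formula: x_{n+1} = x_n - f(x_n)(x_n - x_{n-1})/(f(x_n) - f(x_{n-1}))

Iteration 1:
  f(0.110000) = 0.981856
  f(0.830000) = -0.014024
  x_2 = 0.830000 - (-0.014024)×(0.830000 - 0.110000)/(-0.014024 - 0.981856)
       = 0.819861
Iteration 2:
  f(0.830000) = -0.014024
  f(0.819861) = 0.010151
  x_3 = 0.819861 - 0.010151×(0.819861 - 0.830000)/(0.010151 - (-0.014024))
       = 0.824118
Iteration 3:
  f(0.819861) = 0.010151
  f(0.824118) = 0.000034
  x_4 = 0.824118 - 0.000034×(0.824118 - 0.819861)/(0.000034 - 0.010151)
       = 0.824132
Iteration 4:
  f(0.824118) = 0.000034
  f(0.824132) = 0.000000
  x_5 = 0.824132 - 0.000000×(0.824132 - 0.824118)/(0.000000 - 0.000034)
       = 0.824132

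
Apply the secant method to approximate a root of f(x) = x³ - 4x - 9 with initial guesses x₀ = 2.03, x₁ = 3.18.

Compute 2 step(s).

f(x) = x³ - 4x - 9
x₀ = 2.03, x₁ = 3.18

Secant formula: x_{n+1} = x_n - f(x_n)(x_n - x_{n-1})/(f(x_n) - f(x_{n-1}))

Iteration 1:
  f(2.030000) = -8.754573
  f(3.180000) = 10.437432
  x_2 = 3.180000 - 10.437432×(3.180000 - 2.030000)/(10.437432 - (-8.754573))
       = 2.554581
Iteration 2:
  f(3.180000) = 10.437432
  f(2.554581) = -2.547426
  x_3 = 2.554581 - (-2.547426)×(2.554581 - 3.180000)/(-2.547426 - 10.437432)
       = 2.677278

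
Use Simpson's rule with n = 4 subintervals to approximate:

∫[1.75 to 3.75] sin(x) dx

f(x) = sin(x)
a = 1.75, b = 3.75, n = 4
h = (b - a)/n = 0.500000

Simpson's rule: (h/3)[f(x₀) + 4f(x₁) + 2f(x₂) + ... + f(xₙ)]

x_0 = 1.7500, f(x_0) = 0.983986, coefficient = 1
x_1 = 2.2500, f(x_1) = 0.778073, coefficient = 4
x_2 = 2.7500, f(x_2) = 0.381661, coefficient = 2
x_3 = 3.2500, f(x_3) = -0.108195, coefficient = 4
x_4 = 3.7500, f(x_4) = -0.571561, coefficient = 1

I ≈ (0.500000/3) × 3.855259 = 0.642543
Exact value: 0.642313
Error: 0.000230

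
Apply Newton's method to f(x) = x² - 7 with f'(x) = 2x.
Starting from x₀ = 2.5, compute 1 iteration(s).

f(x) = x² - 7
f'(x) = 2x
x₀ = 2.5

Newton-Raphson formula: x_{n+1} = x_n - f(x_n)/f'(x_n)

Iteration 1:
  f(2.500000) = -0.750000
  f'(2.500000) = 5.000000
  x_1 = 2.500000 - (-0.750000)/5.000000 = 2.650000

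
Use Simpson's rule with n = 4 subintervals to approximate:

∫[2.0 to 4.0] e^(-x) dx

f(x) = e^(-x)
a = 2.0, b = 4.0, n = 4
h = (b - a)/n = 0.500000

Simpson's rule: (h/3)[f(x₀) + 4f(x₁) + 2f(x₂) + ... + f(xₙ)]

x_0 = 2.0000, f(x_0) = 0.135335, coefficient = 1
x_1 = 2.5000, f(x_1) = 0.082085, coefficient = 4
x_2 = 3.0000, f(x_2) = 0.049787, coefficient = 2
x_3 = 3.5000, f(x_3) = 0.030197, coefficient = 4
x_4 = 4.0000, f(x_4) = 0.018316, coefficient = 1

I ≈ (0.500000/3) × 0.702355 = 0.117059
Exact value: 0.117020
Error: 0.000039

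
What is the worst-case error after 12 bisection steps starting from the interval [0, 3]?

Bisection error bound: |error| ≤ (b-a)/2^n
|error| ≤ (3 - 0)/2^12 = 3/2^12
|error| ≤ 0.0007324219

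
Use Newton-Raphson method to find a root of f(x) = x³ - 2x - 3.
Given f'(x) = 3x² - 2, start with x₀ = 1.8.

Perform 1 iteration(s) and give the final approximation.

f(x) = x³ - 2x - 3
f'(x) = 3x² - 2
x₀ = 1.8

Newton-Raphson formula: x_{n+1} = x_n - f(x_n)/f'(x_n)

Iteration 1:
  f(1.800000) = -0.768000
  f'(1.800000) = 7.720000
  x_1 = 1.800000 - (-0.768000)/7.720000 = 1.899482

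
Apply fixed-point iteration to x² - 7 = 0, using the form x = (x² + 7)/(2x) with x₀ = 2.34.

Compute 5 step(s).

Equation: x² - 7 = 0
Fixed-point form: x = (x² + 7)/(2x)
x₀ = 2.34

x_1 = g(2.340000) = 2.665726
x_2 = g(2.665726) = 2.645826
x_3 = g(2.645826) = 2.645751
x_4 = g(2.645751) = 2.645751
x_5 = g(2.645751) = 2.645751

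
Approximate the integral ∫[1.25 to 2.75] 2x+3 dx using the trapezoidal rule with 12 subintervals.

f(x) = 2x+3
a = 1.25, b = 2.75, n = 12
h = (b - a)/n = 0.125000

Trapezoidal rule: (h/2)[f(x₀) + 2f(x₁) + 2f(x₂) + ... + f(xₙ)]

x_0 = 1.2500, f(x_0) = 5.500000, coefficient = 1
x_1 = 1.3750, f(x_1) = 5.750000, coefficient = 2
x_2 = 1.5000, f(x_2) = 6.000000, coefficient = 2
x_3 = 1.6250, f(x_3) = 6.250000, coefficient = 2
x_4 = 1.7500, f(x_4) = 6.500000, coefficient = 2
x_5 = 1.8750, f(x_5) = 6.750000, coefficient = 2
x_6 = 2.0000, f(x_6) = 7.000000, coefficient = 2
x_7 = 2.1250, f(x_7) = 7.250000, coefficient = 2
x_8 = 2.2500, f(x_8) = 7.500000, coefficient = 2
x_9 = 2.3750, f(x_9) = 7.750000, coefficient = 2
x_10 = 2.5000, f(x_10) = 8.000000, coefficient = 2
x_11 = 2.6250, f(x_11) = 8.250000, coefficient = 2
x_12 = 2.7500, f(x_12) = 8.500000, coefficient = 1

I ≈ (0.125000/2) × 168.000000 = 10.500000
Exact value: 10.500000
Error: 0.000000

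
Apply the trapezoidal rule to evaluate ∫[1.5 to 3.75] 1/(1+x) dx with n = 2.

f(x) = 1/(1+x)
a = 1.5, b = 3.75, n = 2
h = (b - a)/n = 1.125000

Trapezoidal rule: (h/2)[f(x₀) + 2f(x₁) + 2f(x₂) + ... + f(xₙ)]

x_0 = 1.5000, f(x_0) = 0.400000, coefficient = 1
x_1 = 2.6250, f(x_1) = 0.275862, coefficient = 2
x_2 = 3.7500, f(x_2) = 0.210526, coefficient = 1

I ≈ (1.125000/2) × 1.162250 = 0.653766
Exact value: 0.641854
Error: 0.011912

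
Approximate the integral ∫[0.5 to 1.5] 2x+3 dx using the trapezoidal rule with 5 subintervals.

f(x) = 2x+3
a = 0.5, b = 1.5, n = 5
h = (b - a)/n = 0.200000

Trapezoidal rule: (h/2)[f(x₀) + 2f(x₁) + 2f(x₂) + ... + f(xₙ)]

x_0 = 0.5000, f(x_0) = 4.000000, coefficient = 1
x_1 = 0.7000, f(x_1) = 4.400000, coefficient = 2
x_2 = 0.9000, f(x_2) = 4.800000, coefficient = 2
x_3 = 1.1000, f(x_3) = 5.200000, coefficient = 2
x_4 = 1.3000, f(x_4) = 5.600000, coefficient = 2
x_5 = 1.5000, f(x_5) = 6.000000, coefficient = 1

I ≈ (0.200000/2) × 50.000000 = 5.000000
Exact value: 5.000000
Error: 0.000000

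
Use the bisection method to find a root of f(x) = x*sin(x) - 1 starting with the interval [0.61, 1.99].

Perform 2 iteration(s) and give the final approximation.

f(x) = x*sin(x) - 1
Initial interval: [0.61, 1.99]

Iteration 1:
  c_1 = (0.610000 + 1.990000)/2 = 1.300000
  f(c_1) = f(1.300000) = 0.252626
  f(a) × f(c) < 0, new interval: [0.610000, 1.300000]
Iteration 2:
  c_2 = (0.610000 + 1.300000)/2 = 0.955000
  f(c_2) = f(0.955000) = -0.220420
  f(a) × f(c) ≥ 0, new interval: [0.955000, 1.300000]

After 2 iteration(s), the approximation is c_2 = 0.955000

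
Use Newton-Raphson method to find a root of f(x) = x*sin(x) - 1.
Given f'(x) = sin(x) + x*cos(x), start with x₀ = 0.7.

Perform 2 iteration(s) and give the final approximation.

f(x) = x*sin(x) - 1
f'(x) = sin(x) + x*cos(x)
x₀ = 0.7

Newton-Raphson formula: x_{n+1} = x_n - f(x_n)/f'(x_n)

Iteration 1:
  f(0.700000) = -0.549048
  f'(0.700000) = 1.179607
  x_1 = 0.700000 - (-0.549048)/1.179607 = 1.165450
Iteration 2:
  f(1.165450) = 0.071008
  f'(1.165450) = 1.378546
  x_2 = 1.165450 - 0.071008/1.378546 = 1.113940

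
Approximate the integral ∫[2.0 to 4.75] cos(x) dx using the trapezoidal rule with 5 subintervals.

f(x) = cos(x)
a = 2.0, b = 4.75, n = 5
h = (b - a)/n = 0.550000

Trapezoidal rule: (h/2)[f(x₀) + 2f(x₁) + 2f(x₂) + ... + f(xₙ)]

x_0 = 2.0000, f(x_0) = -0.416147, coefficient = 1
x_1 = 2.5500, f(x_1) = -0.830054, coefficient = 2
x_2 = 3.1000, f(x_2) = -0.999135, coefficient = 2
x_3 = 3.6500, f(x_3) = -0.873521, coefficient = 2
x_4 = 4.2000, f(x_4) = -0.490261, coefficient = 2
x_5 = 4.7500, f(x_5) = 0.037602, coefficient = 1

I ≈ (0.550000/2) × -6.764485 = -1.860234
Exact value: -1.908590
Error: 0.048357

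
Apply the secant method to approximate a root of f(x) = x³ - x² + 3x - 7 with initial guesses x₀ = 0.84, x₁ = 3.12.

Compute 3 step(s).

f(x) = x³ - x² + 3x - 7
x₀ = 0.84, x₁ = 3.12

Secant formula: x_{n+1} = x_n - f(x_n)(x_n - x_{n-1})/(f(x_n) - f(x_{n-1}))

Iteration 1:
  f(0.840000) = -4.592896
  f(3.120000) = 22.996928
  x_2 = 3.120000 - 22.996928×(3.120000 - 0.840000)/(22.996928 - (-4.592896))
       = 1.219553
Iteration 2:
  f(3.120000) = 22.996928
  f(1.219553) = -3.014797
  x_3 = 1.219553 - (-3.014797)×(1.219553 - 3.120000)/(-3.014797 - 22.996928)
       = 1.439818
Iteration 3:
  f(1.219553) = -3.014797
  f(1.439818) = -1.768772
  x_4 = 1.439818 - (-1.768772)×(1.439818 - 1.219553)/(-1.768772 - (-3.014797))
       = 1.752490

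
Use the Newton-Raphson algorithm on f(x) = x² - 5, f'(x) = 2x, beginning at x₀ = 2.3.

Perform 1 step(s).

f(x) = x² - 5
f'(x) = 2x
x₀ = 2.3

Newton-Raphson formula: x_{n+1} = x_n - f(x_n)/f'(x_n)

Iteration 1:
  f(2.300000) = 0.290000
  f'(2.300000) = 4.600000
  x_1 = 2.300000 - 0.290000/4.600000 = 2.236957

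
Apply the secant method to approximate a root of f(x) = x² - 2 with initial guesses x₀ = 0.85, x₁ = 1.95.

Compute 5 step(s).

f(x) = x² - 2
x₀ = 0.85, x₁ = 1.95

Secant formula: x_{n+1} = x_n - f(x_n)(x_n - x_{n-1})/(f(x_n) - f(x_{n-1}))

Iteration 1:
  f(0.850000) = -1.277500
  f(1.950000) = 1.802500
  x_2 = 1.950000 - 1.802500×(1.950000 - 0.850000)/(1.802500 - (-1.277500))
       = 1.306250
Iteration 2:
  f(1.950000) = 1.802500
  f(1.306250) = -0.293711
  x_3 = 1.306250 - (-0.293711)×(1.306250 - 1.950000)/(-0.293711 - 1.802500)
       = 1.396449
Iteration 3:
  f(1.306250) = -0.293711
  f(1.396449) = -0.049930
  x_4 = 1.396449 - (-0.049930)×(1.396449 - 1.306250)/(-0.049930 - (-0.293711))
       = 1.414923
Iteration 4:
  f(1.396449) = -0.049930
  f(1.414923) = 0.002008
  x_5 = 1.414923 - 0.002008×(1.414923 - 1.396449)/(0.002008 - (-0.049930))
       = 1.414209
Iteration 5:
  f(1.414923) = 0.002008
  f(1.414209) = -0.000013
  x_6 = 1.414209 - (-0.000013)×(1.414209 - 1.414923)/(-0.000013 - 0.002008)
       = 1.414214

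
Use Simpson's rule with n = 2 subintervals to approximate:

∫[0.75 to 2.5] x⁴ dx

f(x) = x⁴
a = 0.75, b = 2.5, n = 2
h = (b - a)/n = 0.875000

Simpson's rule: (h/3)[f(x₀) + 4f(x₁) + 2f(x₂) + ... + f(xₙ)]

x_0 = 0.7500, f(x_0) = 0.316406, coefficient = 1
x_1 = 1.6250, f(x_1) = 6.972900, coefficient = 4
x_2 = 2.5000, f(x_2) = 39.062500, coefficient = 1

I ≈ (0.875000/3) × 67.270508 = 19.620565
Exact value: 19.483789
Error: 0.136776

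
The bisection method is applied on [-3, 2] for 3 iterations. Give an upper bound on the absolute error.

Bisection error bound: |error| ≤ (b-a)/2^n
|error| ≤ (2 - (-3))/2^3 = 5/2^3
|error| ≤ 0.6250000000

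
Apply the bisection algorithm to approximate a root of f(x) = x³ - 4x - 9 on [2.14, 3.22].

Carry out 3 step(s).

f(x) = x³ - 4x - 9
Initial interval: [2.14, 3.22]

Iteration 1:
  c_1 = (2.140000 + 3.220000)/2 = 2.680000
  f(c_1) = f(2.680000) = -0.471168
  f(a) × f(c) ≥ 0, new interval: [2.680000, 3.220000]
Iteration 2:
  c_2 = (2.680000 + 3.220000)/2 = 2.950000
  f(c_2) = f(2.950000) = 4.872375
  f(a) × f(c) < 0, new interval: [2.680000, 2.950000]
Iteration 3:
  c_3 = (2.680000 + 2.950000)/2 = 2.815000
  f(c_3) = f(2.815000) = 2.046693
  f(a) × f(c) < 0, new interval: [2.680000, 2.815000]

After 3 iteration(s), the approximation is c_3 = 2.815000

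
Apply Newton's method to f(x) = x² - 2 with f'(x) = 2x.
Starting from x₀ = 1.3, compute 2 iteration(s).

f(x) = x² - 2
f'(x) = 2x
x₀ = 1.3

Newton-Raphson formula: x_{n+1} = x_n - f(x_n)/f'(x_n)

Iteration 1:
  f(1.300000) = -0.310000
  f'(1.300000) = 2.600000
  x_1 = 1.300000 - (-0.310000)/2.600000 = 1.419231
Iteration 2:
  f(1.419231) = 0.014216
  f'(1.419231) = 2.838462
  x_2 = 1.419231 - 0.014216/2.838462 = 1.414222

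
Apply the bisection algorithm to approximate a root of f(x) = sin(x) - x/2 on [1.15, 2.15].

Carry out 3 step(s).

f(x) = sin(x) - x/2
Initial interval: [1.15, 2.15]

Iteration 1:
  c_1 = (1.150000 + 2.150000)/2 = 1.650000
  f(c_1) = f(1.650000) = 0.171865
  f(a) × f(c) ≥ 0, new interval: [1.650000, 2.150000]
Iteration 2:
  c_2 = (1.650000 + 2.150000)/2 = 1.900000
  f(c_2) = f(1.900000) = -0.003700
  f(a) × f(c) < 0, new interval: [1.650000, 1.900000]
Iteration 3:
  c_3 = (1.650000 + 1.900000)/2 = 1.775000
  f(c_3) = f(1.775000) = 0.091723
  f(a) × f(c) ≥ 0, new interval: [1.775000, 1.900000]

After 3 iteration(s), the approximation is c_3 = 1.775000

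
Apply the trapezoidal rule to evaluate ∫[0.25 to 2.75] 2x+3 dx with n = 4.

f(x) = 2x+3
a = 0.25, b = 2.75, n = 4
h = (b - a)/n = 0.625000

Trapezoidal rule: (h/2)[f(x₀) + 2f(x₁) + 2f(x₂) + ... + f(xₙ)]

x_0 = 0.2500, f(x_0) = 3.500000, coefficient = 1
x_1 = 0.8750, f(x_1) = 4.750000, coefficient = 2
x_2 = 1.5000, f(x_2) = 6.000000, coefficient = 2
x_3 = 2.1250, f(x_3) = 7.250000, coefficient = 2
x_4 = 2.7500, f(x_4) = 8.500000, coefficient = 1

I ≈ (0.625000/2) × 48.000000 = 15.000000
Exact value: 15.000000
Error: 0.000000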